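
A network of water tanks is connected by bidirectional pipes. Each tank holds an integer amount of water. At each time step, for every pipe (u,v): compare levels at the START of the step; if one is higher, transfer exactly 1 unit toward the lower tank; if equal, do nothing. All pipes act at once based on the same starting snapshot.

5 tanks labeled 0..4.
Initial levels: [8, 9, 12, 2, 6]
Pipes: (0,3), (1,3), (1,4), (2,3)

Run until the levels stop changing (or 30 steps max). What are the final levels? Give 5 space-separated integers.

Answer: 7 6 8 9 7

Derivation:
Step 1: flows [0->3,1->3,1->4,2->3] -> levels [7 7 11 5 7]
Step 2: flows [0->3,1->3,1=4,2->3] -> levels [6 6 10 8 7]
Step 3: flows [3->0,3->1,4->1,2->3] -> levels [7 8 9 7 6]
Step 4: flows [0=3,1->3,1->4,2->3] -> levels [7 6 8 9 7]
Step 5: flows [3->0,3->1,4->1,3->2] -> levels [8 8 9 6 6]
Step 6: flows [0->3,1->3,1->4,2->3] -> levels [7 6 8 9 7]
  -> period-2 cycle: step 6 state = step 4 state; never stabilizes
  -> state at step 30: (30-4) mod 2 = 0, same as step 4 -> [7 6 8 9 7]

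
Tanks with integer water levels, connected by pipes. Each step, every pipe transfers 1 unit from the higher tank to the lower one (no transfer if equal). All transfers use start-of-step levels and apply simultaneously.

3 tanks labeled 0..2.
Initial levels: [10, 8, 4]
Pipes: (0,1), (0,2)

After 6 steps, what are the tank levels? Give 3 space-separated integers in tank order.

Answer: 8 7 7

Derivation:
Step 1: flows [0->1,0->2] -> levels [8 9 5]
Step 2: flows [1->0,0->2] -> levels [8 8 6]
Step 3: flows [0=1,0->2] -> levels [7 8 7]
Step 4: flows [1->0,0=2] -> levels [8 7 7]
Step 5: flows [0->1,0->2] -> levels [6 8 8]
Step 6: flows [1->0,2->0] -> levels [8 7 7]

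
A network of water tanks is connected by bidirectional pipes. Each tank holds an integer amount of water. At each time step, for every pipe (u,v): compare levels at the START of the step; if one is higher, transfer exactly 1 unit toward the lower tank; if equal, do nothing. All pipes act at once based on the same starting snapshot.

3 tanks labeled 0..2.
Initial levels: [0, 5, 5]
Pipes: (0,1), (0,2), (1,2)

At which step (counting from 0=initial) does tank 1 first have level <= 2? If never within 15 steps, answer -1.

Answer: -1

Derivation:
Step 1: flows [1->0,2->0,1=2] -> levels [2 4 4]
Step 2: flows [1->0,2->0,1=2] -> levels [4 3 3]
Step 3: flows [0->1,0->2,1=2] -> levels [2 4 4]
  -> period-2 cycle (repeats step 1); tank 1 never drops to <=2
Tank 1 never reaches <=2 within 15 steps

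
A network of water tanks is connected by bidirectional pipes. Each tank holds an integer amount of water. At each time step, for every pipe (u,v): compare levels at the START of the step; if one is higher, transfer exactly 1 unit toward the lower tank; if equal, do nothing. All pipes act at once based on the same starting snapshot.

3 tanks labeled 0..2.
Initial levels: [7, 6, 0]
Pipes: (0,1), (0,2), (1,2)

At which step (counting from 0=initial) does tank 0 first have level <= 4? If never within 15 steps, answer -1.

Answer: 3

Derivation:
Step 1: flows [0->1,0->2,1->2] -> levels [5 6 2]
Step 2: flows [1->0,0->2,1->2] -> levels [5 4 4]
Step 3: flows [0->1,0->2,1=2] -> levels [3 5 5]
Tank 0 first reaches <=4 at step 3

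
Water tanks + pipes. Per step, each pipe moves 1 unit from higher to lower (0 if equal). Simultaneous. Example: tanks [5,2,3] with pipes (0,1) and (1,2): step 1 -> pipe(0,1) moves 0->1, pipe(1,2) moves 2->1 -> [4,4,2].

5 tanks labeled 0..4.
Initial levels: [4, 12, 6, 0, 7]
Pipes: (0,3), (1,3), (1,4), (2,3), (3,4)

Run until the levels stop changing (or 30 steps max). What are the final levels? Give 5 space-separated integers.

Answer: 6 7 6 4 6

Derivation:
Step 1: flows [0->3,1->3,1->4,2->3,4->3] -> levels [3 10 5 4 7]
Step 2: flows [3->0,1->3,1->4,2->3,4->3] -> levels [4 8 4 6 7]
Step 3: flows [3->0,1->3,1->4,3->2,4->3] -> levels [5 6 5 6 7]
Step 4: flows [3->0,1=3,4->1,3->2,4->3] -> levels [6 7 6 5 5]
Step 5: flows [0->3,1->3,1->4,2->3,3=4] -> levels [5 5 5 8 6]
Step 6: flows [3->0,3->1,4->1,3->2,3->4] -> levels [6 7 6 4 6]
Step 7: flows [0->3,1->3,1->4,2->3,4->3] -> levels [5 5 5 8 6]
  -> period-2 cycle: step 7 state = step 5 state; never stabilizes
  -> state at step 30: (30-5) mod 2 = 1, same as step 6 -> [6 7 6 4 6]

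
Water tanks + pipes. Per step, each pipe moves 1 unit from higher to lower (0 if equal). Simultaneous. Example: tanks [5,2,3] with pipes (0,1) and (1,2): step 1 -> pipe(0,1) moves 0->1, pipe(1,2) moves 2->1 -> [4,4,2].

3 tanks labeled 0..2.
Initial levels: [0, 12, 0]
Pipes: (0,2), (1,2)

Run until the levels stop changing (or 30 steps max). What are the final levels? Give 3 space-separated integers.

Answer: 4 4 4

Derivation:
Step 1: flows [0=2,1->2] -> levels [0 11 1]
Step 2: flows [2->0,1->2] -> levels [1 10 1]
Step 3: flows [0=2,1->2] -> levels [1 9 2]
Step 4: flows [2->0,1->2] -> levels [2 8 2]
Step 5: flows [0=2,1->2] -> levels [2 7 3]
Step 6: flows [2->0,1->2] -> levels [3 6 3]
Step 7: flows [0=2,1->2] -> levels [3 5 4]
Step 8: flows [2->0,1->2] -> levels [4 4 4]
Step 9: flows [0=2,1=2] -> levels [4 4 4]
  -> stable (no change)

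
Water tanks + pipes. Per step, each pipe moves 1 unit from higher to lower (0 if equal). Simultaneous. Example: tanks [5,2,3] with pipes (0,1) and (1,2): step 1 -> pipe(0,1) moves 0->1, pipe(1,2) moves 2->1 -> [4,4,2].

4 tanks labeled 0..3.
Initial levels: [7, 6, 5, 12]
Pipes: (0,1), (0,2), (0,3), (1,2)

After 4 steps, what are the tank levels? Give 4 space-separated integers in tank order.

Answer: 8 7 7 8

Derivation:
Step 1: flows [0->1,0->2,3->0,1->2] -> levels [6 6 7 11]
Step 2: flows [0=1,2->0,3->0,2->1] -> levels [8 7 5 10]
Step 3: flows [0->1,0->2,3->0,1->2] -> levels [7 7 7 9]
Step 4: flows [0=1,0=2,3->0,1=2] -> levels [8 7 7 8]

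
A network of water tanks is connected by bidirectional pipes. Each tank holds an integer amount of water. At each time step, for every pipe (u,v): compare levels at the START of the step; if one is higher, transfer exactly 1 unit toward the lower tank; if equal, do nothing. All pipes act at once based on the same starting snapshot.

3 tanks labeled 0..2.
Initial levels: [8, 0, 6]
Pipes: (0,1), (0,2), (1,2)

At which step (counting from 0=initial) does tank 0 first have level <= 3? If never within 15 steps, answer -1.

Answer: -1

Derivation:
Step 1: flows [0->1,0->2,2->1] -> levels [6 2 6]
Step 2: flows [0->1,0=2,2->1] -> levels [5 4 5]
Step 3: flows [0->1,0=2,2->1] -> levels [4 6 4]
Step 4: flows [1->0,0=2,1->2] -> levels [5 4 5]
  -> period-2 cycle (repeats step 2); tank 0 never drops to <=3
Tank 0 never reaches <=3 within 15 steps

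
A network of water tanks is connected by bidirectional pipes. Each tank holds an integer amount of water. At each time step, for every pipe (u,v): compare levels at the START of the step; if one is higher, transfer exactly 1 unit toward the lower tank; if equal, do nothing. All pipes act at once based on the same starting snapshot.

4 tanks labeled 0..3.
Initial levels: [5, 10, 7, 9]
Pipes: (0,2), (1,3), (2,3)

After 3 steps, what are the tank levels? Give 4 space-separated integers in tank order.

Step 1: flows [2->0,1->3,3->2] -> levels [6 9 7 9]
Step 2: flows [2->0,1=3,3->2] -> levels [7 9 7 8]
Step 3: flows [0=2,1->3,3->2] -> levels [7 8 8 8]

Answer: 7 8 8 8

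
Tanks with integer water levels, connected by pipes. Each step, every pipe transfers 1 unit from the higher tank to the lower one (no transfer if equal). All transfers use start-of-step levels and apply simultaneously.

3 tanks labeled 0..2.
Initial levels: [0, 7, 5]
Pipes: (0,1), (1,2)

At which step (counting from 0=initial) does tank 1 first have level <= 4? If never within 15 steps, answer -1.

Answer: 3

Derivation:
Step 1: flows [1->0,1->2] -> levels [1 5 6]
Step 2: flows [1->0,2->1] -> levels [2 5 5]
Step 3: flows [1->0,1=2] -> levels [3 4 5]
Tank 1 first reaches <=4 at step 3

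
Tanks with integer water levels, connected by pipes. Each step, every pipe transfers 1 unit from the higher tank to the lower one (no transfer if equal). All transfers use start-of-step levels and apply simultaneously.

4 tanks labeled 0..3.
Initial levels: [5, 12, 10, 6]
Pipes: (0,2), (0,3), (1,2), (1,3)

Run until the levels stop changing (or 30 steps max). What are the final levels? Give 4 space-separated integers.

Answer: 7 8 9 9

Derivation:
Step 1: flows [2->0,3->0,1->2,1->3] -> levels [7 10 10 6]
Step 2: flows [2->0,0->3,1=2,1->3] -> levels [7 9 9 8]
Step 3: flows [2->0,3->0,1=2,1->3] -> levels [9 8 8 8]
Step 4: flows [0->2,0->3,1=2,1=3] -> levels [7 8 9 9]
Step 5: flows [2->0,3->0,2->1,3->1] -> levels [9 10 7 7]
Step 6: flows [0->2,0->3,1->2,1->3] -> levels [7 8 9 9]
  -> period-2 cycle: step 6 state = step 4 state; never stabilizes
  -> state at step 30: (30-4) mod 2 = 0, same as step 4 -> [7 8 9 9]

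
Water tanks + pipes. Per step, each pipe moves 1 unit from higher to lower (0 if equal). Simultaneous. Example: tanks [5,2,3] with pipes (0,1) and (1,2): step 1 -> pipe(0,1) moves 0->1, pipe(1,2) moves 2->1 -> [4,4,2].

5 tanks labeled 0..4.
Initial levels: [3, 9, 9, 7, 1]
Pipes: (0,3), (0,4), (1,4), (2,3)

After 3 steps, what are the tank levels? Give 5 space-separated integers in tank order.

Step 1: flows [3->0,0->4,1->4,2->3] -> levels [3 8 8 7 3]
Step 2: flows [3->0,0=4,1->4,2->3] -> levels [4 7 7 7 4]
Step 3: flows [3->0,0=4,1->4,2=3] -> levels [5 6 7 6 5]

Answer: 5 6 7 6 5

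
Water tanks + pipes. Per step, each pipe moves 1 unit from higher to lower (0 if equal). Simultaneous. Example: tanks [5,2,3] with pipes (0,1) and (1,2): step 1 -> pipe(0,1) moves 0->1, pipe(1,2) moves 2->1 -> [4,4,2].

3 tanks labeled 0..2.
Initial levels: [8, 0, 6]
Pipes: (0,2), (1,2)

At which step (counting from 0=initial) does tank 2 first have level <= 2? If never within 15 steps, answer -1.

Step 1: flows [0->2,2->1] -> levels [7 1 6]
Step 2: flows [0->2,2->1] -> levels [6 2 6]
Step 3: flows [0=2,2->1] -> levels [6 3 5]
Step 4: flows [0->2,2->1] -> levels [5 4 5]
Step 5: flows [0=2,2->1] -> levels [5 5 4]
Step 6: flows [0->2,1->2] -> levels [4 4 6]
Step 7: flows [2->0,2->1] -> levels [5 5 4]
  -> period-2 cycle (repeats step 5); tank 2 never drops to <=2
Tank 2 never reaches <=2 within 15 steps

Answer: -1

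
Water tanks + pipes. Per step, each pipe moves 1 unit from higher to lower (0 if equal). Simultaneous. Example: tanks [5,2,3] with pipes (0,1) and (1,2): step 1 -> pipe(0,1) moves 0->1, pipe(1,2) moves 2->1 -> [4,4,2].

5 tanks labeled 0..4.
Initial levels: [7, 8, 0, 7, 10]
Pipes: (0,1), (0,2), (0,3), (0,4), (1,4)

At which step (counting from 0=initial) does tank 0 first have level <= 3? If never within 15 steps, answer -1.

Step 1: flows [1->0,0->2,0=3,4->0,4->1] -> levels [8 8 1 7 8]
Step 2: flows [0=1,0->2,0->3,0=4,1=4] -> levels [6 8 2 8 8]
Step 3: flows [1->0,0->2,3->0,4->0,1=4] -> levels [8 7 3 7 7]
Step 4: flows [0->1,0->2,0->3,0->4,1=4] -> levels [4 8 4 8 8]
Step 5: flows [1->0,0=2,3->0,4->0,1=4] -> levels [7 7 4 7 7]
Step 6: flows [0=1,0->2,0=3,0=4,1=4] -> levels [6 7 5 7 7]
Step 7: flows [1->0,0->2,3->0,4->0,1=4] -> levels [8 6 6 6 6]
Step 8: flows [0->1,0->2,0->3,0->4,1=4] -> levels [4 7 7 7 7]
Step 9: flows [1->0,2->0,3->0,4->0,1=4] -> levels [8 6 6 6 6]
  -> period-2 cycle (repeats step 7); tank 0 never drops to <=3
Tank 0 never reaches <=3 within 15 steps

Answer: -1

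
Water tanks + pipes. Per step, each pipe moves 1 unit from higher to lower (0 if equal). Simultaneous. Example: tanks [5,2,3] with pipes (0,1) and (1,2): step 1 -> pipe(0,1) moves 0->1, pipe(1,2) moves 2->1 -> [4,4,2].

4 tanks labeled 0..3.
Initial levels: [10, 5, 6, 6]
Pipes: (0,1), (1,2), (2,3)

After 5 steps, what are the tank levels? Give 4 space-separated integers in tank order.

Answer: 7 8 5 7

Derivation:
Step 1: flows [0->1,2->1,2=3] -> levels [9 7 5 6]
Step 2: flows [0->1,1->2,3->2] -> levels [8 7 7 5]
Step 3: flows [0->1,1=2,2->3] -> levels [7 8 6 6]
Step 4: flows [1->0,1->2,2=3] -> levels [8 6 7 6]
Step 5: flows [0->1,2->1,2->3] -> levels [7 8 5 7]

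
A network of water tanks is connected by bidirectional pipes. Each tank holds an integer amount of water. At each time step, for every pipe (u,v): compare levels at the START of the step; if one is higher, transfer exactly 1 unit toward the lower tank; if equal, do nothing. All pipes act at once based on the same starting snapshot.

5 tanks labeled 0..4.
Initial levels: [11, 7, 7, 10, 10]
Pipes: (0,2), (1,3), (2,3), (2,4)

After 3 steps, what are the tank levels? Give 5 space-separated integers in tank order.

Step 1: flows [0->2,3->1,3->2,4->2] -> levels [10 8 10 8 9]
Step 2: flows [0=2,1=3,2->3,2->4] -> levels [10 8 8 9 10]
Step 3: flows [0->2,3->1,3->2,4->2] -> levels [9 9 11 7 9]

Answer: 9 9 11 7 9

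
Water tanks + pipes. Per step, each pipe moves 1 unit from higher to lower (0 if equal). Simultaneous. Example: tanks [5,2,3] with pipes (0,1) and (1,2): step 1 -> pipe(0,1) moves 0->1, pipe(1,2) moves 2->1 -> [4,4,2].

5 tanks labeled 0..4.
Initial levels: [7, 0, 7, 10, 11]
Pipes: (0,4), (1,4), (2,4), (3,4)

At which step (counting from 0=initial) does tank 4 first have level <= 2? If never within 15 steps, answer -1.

Answer: -1

Derivation:
Step 1: flows [4->0,4->1,4->2,4->3] -> levels [8 1 8 11 7]
Step 2: flows [0->4,4->1,2->4,3->4] -> levels [7 2 7 10 9]
Step 3: flows [4->0,4->1,4->2,3->4] -> levels [8 3 8 9 7]
Step 4: flows [0->4,4->1,2->4,3->4] -> levels [7 4 7 8 9]
Step 5: flows [4->0,4->1,4->2,4->3] -> levels [8 5 8 9 5]
Step 6: flows [0->4,1=4,2->4,3->4] -> levels [7 5 7 8 8]
Step 7: flows [4->0,4->1,4->2,3=4] -> levels [8 6 8 8 5]
Step 8: flows [0->4,1->4,2->4,3->4] -> levels [7 5 7 7 9]
Step 9: flows [4->0,4->1,4->2,4->3] -> levels [8 6 8 8 5]
  -> period-2 cycle (repeats step 7); tank 4 never drops to <=2
Tank 4 never reaches <=2 within 15 steps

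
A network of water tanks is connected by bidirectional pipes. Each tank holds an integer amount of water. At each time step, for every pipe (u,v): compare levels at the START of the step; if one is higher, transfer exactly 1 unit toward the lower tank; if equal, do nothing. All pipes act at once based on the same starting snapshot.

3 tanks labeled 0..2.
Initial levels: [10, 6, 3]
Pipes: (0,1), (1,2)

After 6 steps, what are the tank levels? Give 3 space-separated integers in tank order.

Step 1: flows [0->1,1->2] -> levels [9 6 4]
Step 2: flows [0->1,1->2] -> levels [8 6 5]
Step 3: flows [0->1,1->2] -> levels [7 6 6]
Step 4: flows [0->1,1=2] -> levels [6 7 6]
Step 5: flows [1->0,1->2] -> levels [7 5 7]
Step 6: flows [0->1,2->1] -> levels [6 7 6]

Answer: 6 7 6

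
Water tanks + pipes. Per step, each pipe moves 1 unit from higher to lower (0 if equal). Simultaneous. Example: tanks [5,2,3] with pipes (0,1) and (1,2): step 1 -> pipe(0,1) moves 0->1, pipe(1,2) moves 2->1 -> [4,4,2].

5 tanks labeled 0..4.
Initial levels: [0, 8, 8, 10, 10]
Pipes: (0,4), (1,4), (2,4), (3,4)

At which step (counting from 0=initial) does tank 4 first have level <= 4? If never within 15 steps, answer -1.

Step 1: flows [4->0,4->1,4->2,3=4] -> levels [1 9 9 10 7]
Step 2: flows [4->0,1->4,2->4,3->4] -> levels [2 8 8 9 9]
Step 3: flows [4->0,4->1,4->2,3=4] -> levels [3 9 9 9 6]
Step 4: flows [4->0,1->4,2->4,3->4] -> levels [4 8 8 8 8]
Step 5: flows [4->0,1=4,2=4,3=4] -> levels [5 8 8 8 7]
Step 6: flows [4->0,1->4,2->4,3->4] -> levels [6 7 7 7 9]
Step 7: flows [4->0,4->1,4->2,4->3] -> levels [7 8 8 8 5]
Step 8: flows [0->4,1->4,2->4,3->4] -> levels [6 7 7 7 9]
  -> period-2 cycle (repeats step 6); tank 4 never drops to <=4
Tank 4 never reaches <=4 within 15 steps

Answer: -1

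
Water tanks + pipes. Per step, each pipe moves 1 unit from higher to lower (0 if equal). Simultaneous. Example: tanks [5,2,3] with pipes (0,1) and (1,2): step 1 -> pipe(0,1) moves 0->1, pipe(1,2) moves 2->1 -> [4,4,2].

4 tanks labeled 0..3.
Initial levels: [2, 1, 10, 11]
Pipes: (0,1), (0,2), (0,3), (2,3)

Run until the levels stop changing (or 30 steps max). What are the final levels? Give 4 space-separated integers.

Answer: 6 6 5 7

Derivation:
Step 1: flows [0->1,2->0,3->0,3->2] -> levels [3 2 10 9]
Step 2: flows [0->1,2->0,3->0,2->3] -> levels [4 3 8 9]
Step 3: flows [0->1,2->0,3->0,3->2] -> levels [5 4 8 7]
Step 4: flows [0->1,2->0,3->0,2->3] -> levels [6 5 6 7]
Step 5: flows [0->1,0=2,3->0,3->2] -> levels [6 6 7 5]
Step 6: flows [0=1,2->0,0->3,2->3] -> levels [6 6 5 7]
Step 7: flows [0=1,0->2,3->0,3->2] -> levels [6 6 7 5]
  -> period-2 cycle: step 7 state = step 5 state; never stabilizes
  -> state at step 30: (30-5) mod 2 = 1, same as step 6 -> [6 6 5 7]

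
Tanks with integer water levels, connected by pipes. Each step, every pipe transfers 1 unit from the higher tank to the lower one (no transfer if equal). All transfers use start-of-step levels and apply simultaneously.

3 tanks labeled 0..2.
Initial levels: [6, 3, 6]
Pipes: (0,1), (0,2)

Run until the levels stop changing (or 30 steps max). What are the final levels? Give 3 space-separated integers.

Answer: 5 5 5

Derivation:
Step 1: flows [0->1,0=2] -> levels [5 4 6]
Step 2: flows [0->1,2->0] -> levels [5 5 5]
Step 3: flows [0=1,0=2] -> levels [5 5 5]
  -> stable (no change)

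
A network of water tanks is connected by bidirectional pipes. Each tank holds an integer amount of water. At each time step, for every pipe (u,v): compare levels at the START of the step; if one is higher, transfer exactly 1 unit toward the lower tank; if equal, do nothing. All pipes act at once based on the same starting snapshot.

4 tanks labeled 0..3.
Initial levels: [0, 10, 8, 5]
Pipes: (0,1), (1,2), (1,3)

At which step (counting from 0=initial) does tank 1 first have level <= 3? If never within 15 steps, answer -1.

Answer: -1

Derivation:
Step 1: flows [1->0,1->2,1->3] -> levels [1 7 9 6]
Step 2: flows [1->0,2->1,1->3] -> levels [2 6 8 7]
Step 3: flows [1->0,2->1,3->1] -> levels [3 7 7 6]
Step 4: flows [1->0,1=2,1->3] -> levels [4 5 7 7]
Step 5: flows [1->0,2->1,3->1] -> levels [5 6 6 6]
Step 6: flows [1->0,1=2,1=3] -> levels [6 5 6 6]
Step 7: flows [0->1,2->1,3->1] -> levels [5 8 5 5]
Step 8: flows [1->0,1->2,1->3] -> levels [6 5 6 6]
  -> period-2 cycle (repeats step 6); tank 1 never drops to <=3
Tank 1 never reaches <=3 within 15 steps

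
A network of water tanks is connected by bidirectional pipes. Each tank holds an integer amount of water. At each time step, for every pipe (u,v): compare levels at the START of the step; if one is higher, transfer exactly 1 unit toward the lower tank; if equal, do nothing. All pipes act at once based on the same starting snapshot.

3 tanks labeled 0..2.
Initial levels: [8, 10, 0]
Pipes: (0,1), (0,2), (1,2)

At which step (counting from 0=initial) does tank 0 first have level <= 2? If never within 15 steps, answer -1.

Step 1: flows [1->0,0->2,1->2] -> levels [8 8 2]
Step 2: flows [0=1,0->2,1->2] -> levels [7 7 4]
Step 3: flows [0=1,0->2,1->2] -> levels [6 6 6]
Step 4: flows [0=1,0=2,1=2] -> levels [6 6 6]
  -> stable; tank 0 stays at 6 > 2
Tank 0 never reaches <=2 within 15 steps

Answer: -1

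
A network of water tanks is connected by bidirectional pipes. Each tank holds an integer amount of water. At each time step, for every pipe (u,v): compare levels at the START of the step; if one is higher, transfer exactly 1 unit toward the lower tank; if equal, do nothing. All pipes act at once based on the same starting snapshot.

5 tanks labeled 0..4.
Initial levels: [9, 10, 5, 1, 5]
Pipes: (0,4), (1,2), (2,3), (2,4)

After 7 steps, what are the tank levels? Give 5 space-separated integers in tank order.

Step 1: flows [0->4,1->2,2->3,2=4] -> levels [8 9 5 2 6]
Step 2: flows [0->4,1->2,2->3,4->2] -> levels [7 8 6 3 6]
Step 3: flows [0->4,1->2,2->3,2=4] -> levels [6 7 6 4 7]
Step 4: flows [4->0,1->2,2->3,4->2] -> levels [7 6 7 5 5]
Step 5: flows [0->4,2->1,2->3,2->4] -> levels [6 7 4 6 7]
Step 6: flows [4->0,1->2,3->2,4->2] -> levels [7 6 7 5 5]
  -> period-2 cycle: step 6 state = step 4 state
  -> state at step 7: (7-4) mod 2 = 1, same as step 5 -> [6 7 4 6 7]

Answer: 6 7 4 6 7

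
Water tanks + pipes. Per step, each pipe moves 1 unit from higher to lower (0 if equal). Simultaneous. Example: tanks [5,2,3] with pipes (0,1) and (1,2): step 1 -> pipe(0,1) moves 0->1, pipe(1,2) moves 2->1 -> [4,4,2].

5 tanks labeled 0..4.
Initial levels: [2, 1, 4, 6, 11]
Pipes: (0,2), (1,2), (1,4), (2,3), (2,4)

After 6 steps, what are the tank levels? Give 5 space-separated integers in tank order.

Step 1: flows [2->0,2->1,4->1,3->2,4->2] -> levels [3 3 4 5 9]
Step 2: flows [2->0,2->1,4->1,3->2,4->2] -> levels [4 5 4 4 7]
Step 3: flows [0=2,1->2,4->1,2=3,4->2] -> levels [4 5 6 4 5]
Step 4: flows [2->0,2->1,1=4,2->3,2->4] -> levels [5 6 2 5 6]
Step 5: flows [0->2,1->2,1=4,3->2,4->2] -> levels [4 5 6 4 5]
  -> period-2 cycle: step 5 state = step 3 state
  -> state at step 6: (6-3) mod 2 = 1, same as step 4 -> [5 6 2 5 6]

Answer: 5 6 2 5 6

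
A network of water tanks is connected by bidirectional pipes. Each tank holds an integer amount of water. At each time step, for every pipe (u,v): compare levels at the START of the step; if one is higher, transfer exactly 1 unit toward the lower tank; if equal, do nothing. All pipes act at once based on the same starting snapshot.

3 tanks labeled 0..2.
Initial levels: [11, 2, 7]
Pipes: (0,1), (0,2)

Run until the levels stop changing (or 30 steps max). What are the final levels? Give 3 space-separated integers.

Step 1: flows [0->1,0->2] -> levels [9 3 8]
Step 2: flows [0->1,0->2] -> levels [7 4 9]
Step 3: flows [0->1,2->0] -> levels [7 5 8]
Step 4: flows [0->1,2->0] -> levels [7 6 7]
Step 5: flows [0->1,0=2] -> levels [6 7 7]
Step 6: flows [1->0,2->0] -> levels [8 6 6]
Step 7: flows [0->1,0->2] -> levels [6 7 7]
  -> period-2 cycle: step 7 state = step 5 state; never stabilizes
  -> state at step 30: (30-5) mod 2 = 1, same as step 6 -> [8 6 6]

Answer: 8 6 6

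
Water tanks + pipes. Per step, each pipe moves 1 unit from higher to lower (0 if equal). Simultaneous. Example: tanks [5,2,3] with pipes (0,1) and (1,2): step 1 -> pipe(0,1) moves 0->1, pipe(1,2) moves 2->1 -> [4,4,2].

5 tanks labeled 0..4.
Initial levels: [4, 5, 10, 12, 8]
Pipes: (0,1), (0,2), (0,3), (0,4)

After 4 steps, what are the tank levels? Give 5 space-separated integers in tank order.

Answer: 8 7 8 8 8

Derivation:
Step 1: flows [1->0,2->0,3->0,4->0] -> levels [8 4 9 11 7]
Step 2: flows [0->1,2->0,3->0,0->4] -> levels [8 5 8 10 8]
Step 3: flows [0->1,0=2,3->0,0=4] -> levels [8 6 8 9 8]
Step 4: flows [0->1,0=2,3->0,0=4] -> levels [8 7 8 8 8]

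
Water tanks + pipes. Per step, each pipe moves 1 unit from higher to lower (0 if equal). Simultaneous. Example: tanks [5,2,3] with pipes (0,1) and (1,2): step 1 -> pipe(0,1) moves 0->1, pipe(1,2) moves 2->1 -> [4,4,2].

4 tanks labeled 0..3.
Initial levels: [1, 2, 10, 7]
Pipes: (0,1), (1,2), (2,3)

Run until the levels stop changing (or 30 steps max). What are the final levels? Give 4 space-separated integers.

Step 1: flows [1->0,2->1,2->3] -> levels [2 2 8 8]
Step 2: flows [0=1,2->1,2=3] -> levels [2 3 7 8]
Step 3: flows [1->0,2->1,3->2] -> levels [3 3 7 7]
Step 4: flows [0=1,2->1,2=3] -> levels [3 4 6 7]
Step 5: flows [1->0,2->1,3->2] -> levels [4 4 6 6]
Step 6: flows [0=1,2->1,2=3] -> levels [4 5 5 6]
Step 7: flows [1->0,1=2,3->2] -> levels [5 4 6 5]
Step 8: flows [0->1,2->1,2->3] -> levels [4 6 4 6]
Step 9: flows [1->0,1->2,3->2] -> levels [5 4 6 5]
  -> period-2 cycle: step 9 state = step 7 state; never stabilizes
  -> state at step 30: (30-7) mod 2 = 1, same as step 8 -> [4 6 4 6]

Answer: 4 6 4 6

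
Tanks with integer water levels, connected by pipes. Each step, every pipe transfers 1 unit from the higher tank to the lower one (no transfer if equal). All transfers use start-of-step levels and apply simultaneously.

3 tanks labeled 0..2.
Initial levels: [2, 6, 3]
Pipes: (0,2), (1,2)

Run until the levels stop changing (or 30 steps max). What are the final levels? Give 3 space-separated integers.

Step 1: flows [2->0,1->2] -> levels [3 5 3]
Step 2: flows [0=2,1->2] -> levels [3 4 4]
Step 3: flows [2->0,1=2] -> levels [4 4 3]
Step 4: flows [0->2,1->2] -> levels [3 3 5]
Step 5: flows [2->0,2->1] -> levels [4 4 3]
  -> period-2 cycle: step 5 state = step 3 state; never stabilizes
  -> state at step 30: (30-3) mod 2 = 1, same as step 4 -> [3 3 5]

Answer: 3 3 5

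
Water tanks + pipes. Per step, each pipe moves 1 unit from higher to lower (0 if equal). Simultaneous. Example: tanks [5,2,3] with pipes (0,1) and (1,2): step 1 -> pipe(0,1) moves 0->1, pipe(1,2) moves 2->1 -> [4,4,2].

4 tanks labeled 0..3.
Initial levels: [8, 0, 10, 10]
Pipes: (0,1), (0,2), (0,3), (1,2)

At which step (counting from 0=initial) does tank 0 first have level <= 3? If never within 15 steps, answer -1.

Step 1: flows [0->1,2->0,3->0,2->1] -> levels [9 2 8 9]
Step 2: flows [0->1,0->2,0=3,2->1] -> levels [7 4 8 9]
Step 3: flows [0->1,2->0,3->0,2->1] -> levels [8 6 6 8]
Step 4: flows [0->1,0->2,0=3,1=2] -> levels [6 7 7 8]
Step 5: flows [1->0,2->0,3->0,1=2] -> levels [9 6 6 7]
Step 6: flows [0->1,0->2,0->3,1=2] -> levels [6 7 7 8]
  -> period-2 cycle (repeats step 4); tank 0 never drops to <=3
Tank 0 never reaches <=3 within 15 steps

Answer: -1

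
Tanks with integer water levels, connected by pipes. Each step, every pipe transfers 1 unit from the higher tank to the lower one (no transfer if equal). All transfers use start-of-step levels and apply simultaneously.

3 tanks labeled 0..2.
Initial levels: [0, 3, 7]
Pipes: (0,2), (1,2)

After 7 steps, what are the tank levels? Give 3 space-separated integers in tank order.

Answer: 4 4 2

Derivation:
Step 1: flows [2->0,2->1] -> levels [1 4 5]
Step 2: flows [2->0,2->1] -> levels [2 5 3]
Step 3: flows [2->0,1->2] -> levels [3 4 3]
Step 4: flows [0=2,1->2] -> levels [3 3 4]
Step 5: flows [2->0,2->1] -> levels [4 4 2]
Step 6: flows [0->2,1->2] -> levels [3 3 4]
  -> period-2 cycle: step 6 state = step 4 state
  -> state at step 7: (7-4) mod 2 = 1, same as step 5 -> [4 4 2]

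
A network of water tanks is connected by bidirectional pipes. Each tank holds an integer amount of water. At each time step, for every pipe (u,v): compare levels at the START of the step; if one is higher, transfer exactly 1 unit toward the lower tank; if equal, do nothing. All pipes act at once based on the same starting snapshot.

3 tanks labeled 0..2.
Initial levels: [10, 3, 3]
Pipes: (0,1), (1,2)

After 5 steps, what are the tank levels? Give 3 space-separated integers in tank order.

Step 1: flows [0->1,1=2] -> levels [9 4 3]
Step 2: flows [0->1,1->2] -> levels [8 4 4]
Step 3: flows [0->1,1=2] -> levels [7 5 4]
Step 4: flows [0->1,1->2] -> levels [6 5 5]
Step 5: flows [0->1,1=2] -> levels [5 6 5]

Answer: 5 6 5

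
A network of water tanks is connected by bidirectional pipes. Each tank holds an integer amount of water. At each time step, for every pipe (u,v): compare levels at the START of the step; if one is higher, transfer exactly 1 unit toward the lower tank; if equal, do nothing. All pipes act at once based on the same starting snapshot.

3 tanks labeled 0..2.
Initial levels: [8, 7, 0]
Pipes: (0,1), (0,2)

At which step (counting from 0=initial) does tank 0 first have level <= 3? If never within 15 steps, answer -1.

Step 1: flows [0->1,0->2] -> levels [6 8 1]
Step 2: flows [1->0,0->2] -> levels [6 7 2]
Step 3: flows [1->0,0->2] -> levels [6 6 3]
Step 4: flows [0=1,0->2] -> levels [5 6 4]
Step 5: flows [1->0,0->2] -> levels [5 5 5]
Step 6: flows [0=1,0=2] -> levels [5 5 5]
  -> stable; tank 0 stays at 5 > 3
Tank 0 never reaches <=3 within 15 steps

Answer: -1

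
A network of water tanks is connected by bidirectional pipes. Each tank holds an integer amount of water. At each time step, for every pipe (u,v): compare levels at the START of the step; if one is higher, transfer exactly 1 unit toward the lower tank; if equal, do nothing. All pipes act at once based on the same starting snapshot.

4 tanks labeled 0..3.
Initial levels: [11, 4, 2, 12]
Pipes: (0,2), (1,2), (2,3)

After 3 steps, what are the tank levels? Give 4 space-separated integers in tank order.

Step 1: flows [0->2,1->2,3->2] -> levels [10 3 5 11]
Step 2: flows [0->2,2->1,3->2] -> levels [9 4 6 10]
Step 3: flows [0->2,2->1,3->2] -> levels [8 5 7 9]

Answer: 8 5 7 9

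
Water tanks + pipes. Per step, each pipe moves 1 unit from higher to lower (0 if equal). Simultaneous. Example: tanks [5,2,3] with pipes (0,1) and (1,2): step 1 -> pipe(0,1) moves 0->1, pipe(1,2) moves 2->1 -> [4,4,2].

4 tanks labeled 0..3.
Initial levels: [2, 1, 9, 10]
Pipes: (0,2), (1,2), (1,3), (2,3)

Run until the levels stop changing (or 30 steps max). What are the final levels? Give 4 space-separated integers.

Answer: 5 5 7 5

Derivation:
Step 1: flows [2->0,2->1,3->1,3->2] -> levels [3 3 8 8]
Step 2: flows [2->0,2->1,3->1,2=3] -> levels [4 5 6 7]
Step 3: flows [2->0,2->1,3->1,3->2] -> levels [5 7 5 5]
Step 4: flows [0=2,1->2,1->3,2=3] -> levels [5 5 6 6]
Step 5: flows [2->0,2->1,3->1,2=3] -> levels [6 7 4 5]
Step 6: flows [0->2,1->2,1->3,3->2] -> levels [5 5 7 5]
Step 7: flows [2->0,2->1,1=3,2->3] -> levels [6 6 4 6]
Step 8: flows [0->2,1->2,1=3,3->2] -> levels [5 5 7 5]
  -> period-2 cycle: step 8 state = step 6 state; never stabilizes
  -> state at step 30: (30-6) mod 2 = 0, same as step 6 -> [5 5 7 5]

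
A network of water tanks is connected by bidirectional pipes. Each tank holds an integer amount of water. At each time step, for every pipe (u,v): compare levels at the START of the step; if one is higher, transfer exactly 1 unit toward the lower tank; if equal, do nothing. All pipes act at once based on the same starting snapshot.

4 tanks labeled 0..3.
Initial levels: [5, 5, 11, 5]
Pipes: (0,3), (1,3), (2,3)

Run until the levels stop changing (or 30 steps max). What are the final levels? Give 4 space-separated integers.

Answer: 7 7 7 5

Derivation:
Step 1: flows [0=3,1=3,2->3] -> levels [5 5 10 6]
Step 2: flows [3->0,3->1,2->3] -> levels [6 6 9 5]
Step 3: flows [0->3,1->3,2->3] -> levels [5 5 8 8]
Step 4: flows [3->0,3->1,2=3] -> levels [6 6 8 6]
Step 5: flows [0=3,1=3,2->3] -> levels [6 6 7 7]
Step 6: flows [3->0,3->1,2=3] -> levels [7 7 7 5]
Step 7: flows [0->3,1->3,2->3] -> levels [6 6 6 8]
Step 8: flows [3->0,3->1,3->2] -> levels [7 7 7 5]
  -> period-2 cycle: step 8 state = step 6 state; never stabilizes
  -> state at step 30: (30-6) mod 2 = 0, same as step 6 -> [7 7 7 5]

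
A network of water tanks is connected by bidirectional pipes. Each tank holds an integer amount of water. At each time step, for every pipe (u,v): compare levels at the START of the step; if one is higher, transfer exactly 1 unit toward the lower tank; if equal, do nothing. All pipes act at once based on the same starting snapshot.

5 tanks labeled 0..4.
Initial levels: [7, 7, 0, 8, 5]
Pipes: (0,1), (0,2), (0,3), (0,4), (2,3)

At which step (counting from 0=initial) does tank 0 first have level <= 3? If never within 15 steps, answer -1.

Step 1: flows [0=1,0->2,3->0,0->4,3->2] -> levels [6 7 2 6 6]
Step 2: flows [1->0,0->2,0=3,0=4,3->2] -> levels [6 6 4 5 6]
Step 3: flows [0=1,0->2,0->3,0=4,3->2] -> levels [4 6 6 5 6]
Step 4: flows [1->0,2->0,3->0,4->0,2->3] -> levels [8 5 4 5 5]
Step 5: flows [0->1,0->2,0->3,0->4,3->2] -> levels [4 6 6 5 6]
  -> period-2 cycle (repeats step 3); tank 0 never drops to <=3
Tank 0 never reaches <=3 within 15 steps

Answer: -1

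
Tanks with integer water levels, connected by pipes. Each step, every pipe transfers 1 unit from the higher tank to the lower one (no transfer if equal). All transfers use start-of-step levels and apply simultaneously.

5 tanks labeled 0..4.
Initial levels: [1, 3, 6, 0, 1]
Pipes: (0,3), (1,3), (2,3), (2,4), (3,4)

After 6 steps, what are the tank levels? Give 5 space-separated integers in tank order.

Answer: 2 3 3 0 3

Derivation:
Step 1: flows [0->3,1->3,2->3,2->4,4->3] -> levels [0 2 4 4 1]
Step 2: flows [3->0,3->1,2=3,2->4,3->4] -> levels [1 3 3 1 3]
Step 3: flows [0=3,1->3,2->3,2=4,4->3] -> levels [1 2 2 4 2]
Step 4: flows [3->0,3->1,3->2,2=4,3->4] -> levels [2 3 3 0 3]
Step 5: flows [0->3,1->3,2->3,2=4,4->3] -> levels [1 2 2 4 2]
  -> period-2 cycle: step 5 state = step 3 state
  -> state at step 6: (6-3) mod 2 = 1, same as step 4 -> [2 3 3 0 3]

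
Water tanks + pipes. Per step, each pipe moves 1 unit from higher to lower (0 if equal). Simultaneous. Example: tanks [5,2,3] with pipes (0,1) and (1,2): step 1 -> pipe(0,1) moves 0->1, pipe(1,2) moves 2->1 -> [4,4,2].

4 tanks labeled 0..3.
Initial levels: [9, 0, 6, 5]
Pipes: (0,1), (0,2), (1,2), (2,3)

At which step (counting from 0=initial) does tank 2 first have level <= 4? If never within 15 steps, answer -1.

Answer: 3

Derivation:
Step 1: flows [0->1,0->2,2->1,2->3] -> levels [7 2 5 6]
Step 2: flows [0->1,0->2,2->1,3->2] -> levels [5 4 6 5]
Step 3: flows [0->1,2->0,2->1,2->3] -> levels [5 6 3 6]
Tank 2 first reaches <=4 at step 3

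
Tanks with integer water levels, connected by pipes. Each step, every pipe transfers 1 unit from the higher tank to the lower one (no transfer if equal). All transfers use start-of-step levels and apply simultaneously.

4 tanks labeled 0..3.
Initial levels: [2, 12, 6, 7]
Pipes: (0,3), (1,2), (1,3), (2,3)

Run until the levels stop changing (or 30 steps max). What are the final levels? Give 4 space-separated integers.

Step 1: flows [3->0,1->2,1->3,3->2] -> levels [3 10 8 6]
Step 2: flows [3->0,1->2,1->3,2->3] -> levels [4 8 8 7]
Step 3: flows [3->0,1=2,1->3,2->3] -> levels [5 7 7 8]
Step 4: flows [3->0,1=2,3->1,3->2] -> levels [6 8 8 5]
Step 5: flows [0->3,1=2,1->3,2->3] -> levels [5 7 7 8]
  -> period-2 cycle: step 5 state = step 3 state; never stabilizes
  -> state at step 30: (30-3) mod 2 = 1, same as step 4 -> [6 8 8 5]

Answer: 6 8 8 5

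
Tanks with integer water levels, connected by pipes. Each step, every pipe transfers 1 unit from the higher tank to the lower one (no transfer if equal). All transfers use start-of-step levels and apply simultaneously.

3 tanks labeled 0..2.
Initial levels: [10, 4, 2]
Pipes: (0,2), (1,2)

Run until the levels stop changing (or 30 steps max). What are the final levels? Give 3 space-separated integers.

Answer: 6 6 4

Derivation:
Step 1: flows [0->2,1->2] -> levels [9 3 4]
Step 2: flows [0->2,2->1] -> levels [8 4 4]
Step 3: flows [0->2,1=2] -> levels [7 4 5]
Step 4: flows [0->2,2->1] -> levels [6 5 5]
Step 5: flows [0->2,1=2] -> levels [5 5 6]
Step 6: flows [2->0,2->1] -> levels [6 6 4]
Step 7: flows [0->2,1->2] -> levels [5 5 6]
  -> period-2 cycle: step 7 state = step 5 state; never stabilizes
  -> state at step 30: (30-5) mod 2 = 1, same as step 6 -> [6 6 4]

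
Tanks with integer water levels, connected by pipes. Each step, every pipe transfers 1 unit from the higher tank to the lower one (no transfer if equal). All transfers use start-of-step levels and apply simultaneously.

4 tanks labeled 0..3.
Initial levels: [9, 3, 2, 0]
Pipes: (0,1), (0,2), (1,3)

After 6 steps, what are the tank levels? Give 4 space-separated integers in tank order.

Answer: 5 2 3 4

Derivation:
Step 1: flows [0->1,0->2,1->3] -> levels [7 3 3 1]
Step 2: flows [0->1,0->2,1->3] -> levels [5 3 4 2]
Step 3: flows [0->1,0->2,1->3] -> levels [3 3 5 3]
Step 4: flows [0=1,2->0,1=3] -> levels [4 3 4 3]
Step 5: flows [0->1,0=2,1=3] -> levels [3 4 4 3]
Step 6: flows [1->0,2->0,1->3] -> levels [5 2 3 4]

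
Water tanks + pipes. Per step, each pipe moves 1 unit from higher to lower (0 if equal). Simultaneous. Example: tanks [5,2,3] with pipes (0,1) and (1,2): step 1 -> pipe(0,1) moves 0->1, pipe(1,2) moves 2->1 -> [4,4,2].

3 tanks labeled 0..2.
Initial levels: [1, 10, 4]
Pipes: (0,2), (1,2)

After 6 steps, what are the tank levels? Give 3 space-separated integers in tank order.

Step 1: flows [2->0,1->2] -> levels [2 9 4]
Step 2: flows [2->0,1->2] -> levels [3 8 4]
Step 3: flows [2->0,1->2] -> levels [4 7 4]
Step 4: flows [0=2,1->2] -> levels [4 6 5]
Step 5: flows [2->0,1->2] -> levels [5 5 5]
Step 6: flows [0=2,1=2] -> levels [5 5 5]

Answer: 5 5 5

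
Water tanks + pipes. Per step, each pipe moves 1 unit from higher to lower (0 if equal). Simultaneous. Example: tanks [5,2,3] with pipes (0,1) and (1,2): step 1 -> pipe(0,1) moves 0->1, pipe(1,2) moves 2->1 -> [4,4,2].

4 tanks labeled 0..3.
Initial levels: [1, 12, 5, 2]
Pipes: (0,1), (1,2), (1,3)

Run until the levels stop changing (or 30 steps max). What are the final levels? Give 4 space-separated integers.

Answer: 5 5 5 5

Derivation:
Step 1: flows [1->0,1->2,1->3] -> levels [2 9 6 3]
Step 2: flows [1->0,1->2,1->3] -> levels [3 6 7 4]
Step 3: flows [1->0,2->1,1->3] -> levels [4 5 6 5]
Step 4: flows [1->0,2->1,1=3] -> levels [5 5 5 5]
Step 5: flows [0=1,1=2,1=3] -> levels [5 5 5 5]
  -> stable (no change)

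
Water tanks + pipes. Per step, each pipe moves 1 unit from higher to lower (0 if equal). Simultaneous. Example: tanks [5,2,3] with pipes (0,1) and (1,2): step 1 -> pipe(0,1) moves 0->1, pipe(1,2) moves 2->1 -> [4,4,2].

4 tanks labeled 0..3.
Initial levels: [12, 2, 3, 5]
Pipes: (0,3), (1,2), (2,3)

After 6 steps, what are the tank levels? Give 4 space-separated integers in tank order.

Step 1: flows [0->3,2->1,3->2] -> levels [11 3 3 5]
Step 2: flows [0->3,1=2,3->2] -> levels [10 3 4 5]
Step 3: flows [0->3,2->1,3->2] -> levels [9 4 4 5]
Step 4: flows [0->3,1=2,3->2] -> levels [8 4 5 5]
Step 5: flows [0->3,2->1,2=3] -> levels [7 5 4 6]
Step 6: flows [0->3,1->2,3->2] -> levels [6 4 6 6]

Answer: 6 4 6 6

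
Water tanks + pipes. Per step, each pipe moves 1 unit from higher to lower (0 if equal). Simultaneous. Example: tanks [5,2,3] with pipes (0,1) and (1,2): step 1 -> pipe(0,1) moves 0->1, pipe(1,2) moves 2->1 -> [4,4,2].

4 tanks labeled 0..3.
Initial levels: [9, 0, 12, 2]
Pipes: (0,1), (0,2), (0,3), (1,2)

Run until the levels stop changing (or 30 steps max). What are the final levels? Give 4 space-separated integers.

Step 1: flows [0->1,2->0,0->3,2->1] -> levels [8 2 10 3]
Step 2: flows [0->1,2->0,0->3,2->1] -> levels [7 4 8 4]
Step 3: flows [0->1,2->0,0->3,2->1] -> levels [6 6 6 5]
Step 4: flows [0=1,0=2,0->3,1=2] -> levels [5 6 6 6]
Step 5: flows [1->0,2->0,3->0,1=2] -> levels [8 5 5 5]
Step 6: flows [0->1,0->2,0->3,1=2] -> levels [5 6 6 6]
  -> period-2 cycle: step 6 state = step 4 state; never stabilizes
  -> state at step 30: (30-4) mod 2 = 0, same as step 4 -> [5 6 6 6]

Answer: 5 6 6 6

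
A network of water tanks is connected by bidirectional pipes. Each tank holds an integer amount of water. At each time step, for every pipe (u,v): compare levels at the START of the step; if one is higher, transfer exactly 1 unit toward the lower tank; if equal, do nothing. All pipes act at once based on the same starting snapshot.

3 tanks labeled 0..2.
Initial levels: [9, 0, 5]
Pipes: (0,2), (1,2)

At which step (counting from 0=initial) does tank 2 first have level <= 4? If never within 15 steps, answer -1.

Step 1: flows [0->2,2->1] -> levels [8 1 5]
Step 2: flows [0->2,2->1] -> levels [7 2 5]
Step 3: flows [0->2,2->1] -> levels [6 3 5]
Step 4: flows [0->2,2->1] -> levels [5 4 5]
Step 5: flows [0=2,2->1] -> levels [5 5 4]
Tank 2 first reaches <=4 at step 5

Answer: 5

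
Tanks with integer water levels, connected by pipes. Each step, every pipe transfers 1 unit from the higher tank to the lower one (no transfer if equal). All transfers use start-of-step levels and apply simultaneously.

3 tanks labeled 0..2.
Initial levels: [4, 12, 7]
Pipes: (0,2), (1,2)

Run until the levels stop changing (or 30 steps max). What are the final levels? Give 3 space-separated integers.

Step 1: flows [2->0,1->2] -> levels [5 11 7]
Step 2: flows [2->0,1->2] -> levels [6 10 7]
Step 3: flows [2->0,1->2] -> levels [7 9 7]
Step 4: flows [0=2,1->2] -> levels [7 8 8]
Step 5: flows [2->0,1=2] -> levels [8 8 7]
Step 6: flows [0->2,1->2] -> levels [7 7 9]
Step 7: flows [2->0,2->1] -> levels [8 8 7]
  -> period-2 cycle: step 7 state = step 5 state; never stabilizes
  -> state at step 30: (30-5) mod 2 = 1, same as step 6 -> [7 7 9]

Answer: 7 7 9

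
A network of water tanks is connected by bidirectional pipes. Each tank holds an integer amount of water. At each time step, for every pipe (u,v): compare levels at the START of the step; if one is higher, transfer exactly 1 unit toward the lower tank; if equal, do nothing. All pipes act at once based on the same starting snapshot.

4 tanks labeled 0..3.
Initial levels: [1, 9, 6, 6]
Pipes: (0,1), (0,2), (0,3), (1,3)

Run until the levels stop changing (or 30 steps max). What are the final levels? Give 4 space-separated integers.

Answer: 7 5 4 6

Derivation:
Step 1: flows [1->0,2->0,3->0,1->3] -> levels [4 7 5 6]
Step 2: flows [1->0,2->0,3->0,1->3] -> levels [7 5 4 6]
Step 3: flows [0->1,0->2,0->3,3->1] -> levels [4 7 5 6]
  -> period-2 cycle: step 3 state = step 1 state; never stabilizes
  -> state at step 30: (30-1) mod 2 = 1, same as step 2 -> [7 5 4 6]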